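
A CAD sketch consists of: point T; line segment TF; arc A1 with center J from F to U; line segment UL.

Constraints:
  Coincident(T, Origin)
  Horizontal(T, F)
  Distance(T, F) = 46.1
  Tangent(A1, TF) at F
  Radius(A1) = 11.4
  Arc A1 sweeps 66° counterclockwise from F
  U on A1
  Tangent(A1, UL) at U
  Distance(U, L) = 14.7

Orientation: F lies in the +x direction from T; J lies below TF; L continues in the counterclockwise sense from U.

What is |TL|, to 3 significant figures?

35.9

T is at the origin; TF is horizontal with |TF| = 46.1 and F on the +x side, so F = (46.1, 0.00). Since A1 is tangent to TF there, JF ⟂ TF, so J = F + (0, -11.4) = (46.1, -11.4). On A1, F sits at bearing 90° from J; a 66° counterclockwise sweep puts U at bearing 156°, so U = J + 11.4·(cos 156°, sin 156°) = (35.7, -6.76). Since A1 is tangent to UL there, JU ⟂ UL, so UL runs along (−sin 156°, cos 156°); with |UL| = 14.7, L = (29.7, -20.2). Then |TL| = |L − T| = 35.9.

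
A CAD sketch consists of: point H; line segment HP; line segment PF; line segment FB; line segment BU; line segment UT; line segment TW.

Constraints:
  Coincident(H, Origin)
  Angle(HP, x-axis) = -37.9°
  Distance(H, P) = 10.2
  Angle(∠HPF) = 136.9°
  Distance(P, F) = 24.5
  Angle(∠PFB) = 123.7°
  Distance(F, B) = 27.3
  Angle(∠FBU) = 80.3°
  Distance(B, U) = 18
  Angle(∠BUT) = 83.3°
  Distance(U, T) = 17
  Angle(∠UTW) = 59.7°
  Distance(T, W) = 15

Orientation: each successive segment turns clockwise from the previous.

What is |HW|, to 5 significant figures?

41.487

H is at the origin; HP runs at -37.9° with length 10.2, so P = (8.0487, -6.2657). ∠HPF = 136.9° gives PF at -81.000° from the x-axis; with |PF| = 24.5, F = (11.881, -30.464). ∠PFB = 123.7° gives FB at -137.30° from the x-axis; with |FB| = 27.3, B = (-8.1819, -48.978). ∠FBU = 80.3° gives BU at 123.00° from the x-axis; with |BU| = 18.0, U = (-17.985, -33.882). ∠BUT = 83.3° gives UT at 26.300° from the x-axis; with |UT| = 17.0, T = (-2.7451, -26.350). ∠UTW = 59.7° gives TW at -94.000° from the x-axis; with |TW| = 15.0, W = (-3.7914, -41.313). Then |HW| = |W − H| = 41.487.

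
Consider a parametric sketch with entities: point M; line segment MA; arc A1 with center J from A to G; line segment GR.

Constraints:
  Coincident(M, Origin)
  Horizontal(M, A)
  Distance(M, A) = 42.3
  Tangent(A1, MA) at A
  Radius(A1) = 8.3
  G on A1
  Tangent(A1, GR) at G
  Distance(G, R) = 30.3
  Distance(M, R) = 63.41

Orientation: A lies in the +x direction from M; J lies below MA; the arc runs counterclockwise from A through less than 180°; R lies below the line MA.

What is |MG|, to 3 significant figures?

37.2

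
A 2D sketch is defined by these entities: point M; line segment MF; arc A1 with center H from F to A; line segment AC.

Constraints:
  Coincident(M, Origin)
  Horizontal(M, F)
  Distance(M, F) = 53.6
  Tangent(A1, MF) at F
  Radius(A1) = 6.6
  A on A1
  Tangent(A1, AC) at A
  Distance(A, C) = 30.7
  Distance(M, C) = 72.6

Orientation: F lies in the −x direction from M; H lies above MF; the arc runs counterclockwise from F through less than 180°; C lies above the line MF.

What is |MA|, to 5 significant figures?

48.814

Checks: M = (0.00, 0.00) ✓; ∠(HF, FM) = 90.00° ✓; |HF| = 6.600 ✓; |HA| = 6.600 ✓; ∠(HA, AC) = 90.00° ✓; |AC| = 30.70 ✓; |MC| = 72.60 ✓.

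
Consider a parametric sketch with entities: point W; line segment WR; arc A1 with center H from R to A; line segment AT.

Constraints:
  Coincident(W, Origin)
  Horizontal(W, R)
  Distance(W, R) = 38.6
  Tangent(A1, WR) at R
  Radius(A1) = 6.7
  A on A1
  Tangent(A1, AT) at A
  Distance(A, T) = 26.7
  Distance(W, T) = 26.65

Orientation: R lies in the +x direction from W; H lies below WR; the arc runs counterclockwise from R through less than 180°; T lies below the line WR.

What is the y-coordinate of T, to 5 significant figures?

-21.677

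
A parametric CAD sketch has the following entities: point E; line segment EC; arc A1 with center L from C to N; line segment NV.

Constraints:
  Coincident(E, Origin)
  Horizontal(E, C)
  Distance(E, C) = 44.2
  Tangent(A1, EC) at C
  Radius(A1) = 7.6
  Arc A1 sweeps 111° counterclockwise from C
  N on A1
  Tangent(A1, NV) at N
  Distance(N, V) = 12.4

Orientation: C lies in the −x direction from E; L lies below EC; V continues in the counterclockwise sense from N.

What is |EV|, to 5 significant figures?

51.717

E is at the origin; E and C share the same y with |EC| = 44.2 and C on the −x side, so C = (-44.200, 0.0000). A1 meets EC tangentially, so LC is at right angles to EC, so L = C + (0, -7.6) = (-44.200, -7.6000). On A1, C sits at bearing 90° from L; a 111° counterclockwise sweep puts N at bearing 201°, so N = L + 7.6·(cos 201°, sin 201°) = (-51.295, -10.324). A1 meets NV tangentially, so LN is at right angles to NV, so NV runs along (−sin 201°, cos 201°); with |NV| = 12.4, V = (-46.851, -21.900). Then |EV| = |V − E| = 51.717.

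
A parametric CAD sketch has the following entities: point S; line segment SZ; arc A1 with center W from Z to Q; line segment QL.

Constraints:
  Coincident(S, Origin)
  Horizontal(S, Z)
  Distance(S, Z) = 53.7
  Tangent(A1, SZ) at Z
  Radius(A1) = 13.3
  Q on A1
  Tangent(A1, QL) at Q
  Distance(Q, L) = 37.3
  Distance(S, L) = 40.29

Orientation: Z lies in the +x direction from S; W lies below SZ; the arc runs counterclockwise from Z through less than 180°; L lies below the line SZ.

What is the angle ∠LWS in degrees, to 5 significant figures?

46.691°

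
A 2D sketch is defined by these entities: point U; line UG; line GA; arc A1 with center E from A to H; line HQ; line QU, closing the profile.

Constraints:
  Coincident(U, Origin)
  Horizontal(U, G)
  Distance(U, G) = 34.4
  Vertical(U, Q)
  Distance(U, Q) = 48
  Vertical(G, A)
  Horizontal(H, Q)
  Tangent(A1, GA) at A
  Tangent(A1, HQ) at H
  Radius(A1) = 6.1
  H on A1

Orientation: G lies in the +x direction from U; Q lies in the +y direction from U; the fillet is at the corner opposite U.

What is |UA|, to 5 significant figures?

54.212

U is at the origin; UG is horizontal with |UG| = 34.4 and G on the +x side, so G = (34.400, 0.0000). UQ is vertical with |UQ| = 48.0 and Q on the +y side, so Q = (0.0000, 48.000). The virtual corner opposite U is at (34.400, 48.000). A1 meets GA tangentially, so EA is at right angles to GA and since A1 is tangent to HQ there, EH ⟂ HQ, with radius 6.1, so the center E sits 6.1 in from both sides at E = (28.300, 41.900). That places the tangent points at A = (34.400, 41.900) on GA and H = (28.300, 48.000) on HQ. Then |UA| = |A − U| = 54.212.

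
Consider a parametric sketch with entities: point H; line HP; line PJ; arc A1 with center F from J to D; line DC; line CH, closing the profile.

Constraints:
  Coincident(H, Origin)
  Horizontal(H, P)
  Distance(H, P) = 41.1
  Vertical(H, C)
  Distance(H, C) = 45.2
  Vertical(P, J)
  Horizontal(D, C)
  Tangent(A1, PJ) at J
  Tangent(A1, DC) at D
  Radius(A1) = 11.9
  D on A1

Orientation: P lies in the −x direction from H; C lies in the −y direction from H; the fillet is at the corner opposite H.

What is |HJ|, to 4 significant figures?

52.90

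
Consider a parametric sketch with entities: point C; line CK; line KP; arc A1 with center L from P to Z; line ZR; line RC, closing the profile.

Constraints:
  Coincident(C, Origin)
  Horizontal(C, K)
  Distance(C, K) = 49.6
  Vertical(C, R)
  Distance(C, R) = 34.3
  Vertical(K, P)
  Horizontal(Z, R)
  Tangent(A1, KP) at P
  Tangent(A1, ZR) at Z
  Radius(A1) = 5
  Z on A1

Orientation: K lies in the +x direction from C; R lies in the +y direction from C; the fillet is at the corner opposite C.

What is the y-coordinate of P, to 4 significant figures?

29.30

C is at the origin; CK is horizontal with |CK| = 49.6 and K on the +x side, so K = (49.60, 0.000). CR is vertical with |CR| = 34.3 and R on the +y side, so R = (0.000, 34.30). The virtual corner opposite C is at (49.60, 34.30). Since A1 is tangent to KP there, LP ⟂ KP and tangency of A1 to ZR means the radius LZ is perpendicular to ZR, with radius 5.0, so the center L sits 5.0 in from both sides at L = (44.60, 29.30). That places the tangent points at P = (49.60, 29.30) on KP and Z = (44.60, 34.30) on ZR. So P.y = 29.30.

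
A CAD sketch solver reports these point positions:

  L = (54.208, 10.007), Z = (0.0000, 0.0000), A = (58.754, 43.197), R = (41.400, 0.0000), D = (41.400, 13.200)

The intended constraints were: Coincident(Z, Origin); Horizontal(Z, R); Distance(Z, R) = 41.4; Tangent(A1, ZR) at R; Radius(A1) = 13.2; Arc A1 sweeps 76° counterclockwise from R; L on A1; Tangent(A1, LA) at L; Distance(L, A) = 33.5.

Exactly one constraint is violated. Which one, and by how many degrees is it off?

Tangent(A1, LA) at L — off by 6.20°.

Z = (0.00, 0.00) ✓; Z.y = 0.00, R.y = 0.00 ✓; |ZR| = 41.40 ✓; ∠(DR, RZ) = 90.00° ✓; |DR| = 13.20 ✓; bearing(D→L) − bearing(D→R) = 76.00° ✓; |DL| = 13.20 ✓; ∠(DL, LA) = 83.80° ✗; |LA| = 33.50 ✓.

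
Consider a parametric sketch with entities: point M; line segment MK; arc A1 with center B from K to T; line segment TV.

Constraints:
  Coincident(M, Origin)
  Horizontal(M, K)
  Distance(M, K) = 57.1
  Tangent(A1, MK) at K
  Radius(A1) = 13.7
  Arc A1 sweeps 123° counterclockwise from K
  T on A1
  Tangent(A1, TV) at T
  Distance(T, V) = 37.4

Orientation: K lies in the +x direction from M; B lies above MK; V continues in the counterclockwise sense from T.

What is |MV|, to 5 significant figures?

71.305

On A1, K sits at bearing -90° from B; a 123° counterclockwise sweep puts T at bearing 33°, so T = B + 13.7·(cos 33°, sin 33°) = (68.590, 21.162). A1 meets TV tangentially, so BT is at right angles to TV, so TV runs along (−sin 33°, cos 33°); with |TV| = 37.4, V = (48.220, 52.528). Then |MV| = |V − M| = 71.305.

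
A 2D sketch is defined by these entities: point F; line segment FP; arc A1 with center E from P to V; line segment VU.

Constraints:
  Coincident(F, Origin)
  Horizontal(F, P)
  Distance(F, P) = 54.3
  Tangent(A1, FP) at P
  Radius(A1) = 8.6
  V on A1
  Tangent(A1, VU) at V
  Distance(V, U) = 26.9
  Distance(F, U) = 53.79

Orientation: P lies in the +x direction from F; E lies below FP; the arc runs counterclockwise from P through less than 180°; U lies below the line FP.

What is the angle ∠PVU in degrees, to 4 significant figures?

139.3°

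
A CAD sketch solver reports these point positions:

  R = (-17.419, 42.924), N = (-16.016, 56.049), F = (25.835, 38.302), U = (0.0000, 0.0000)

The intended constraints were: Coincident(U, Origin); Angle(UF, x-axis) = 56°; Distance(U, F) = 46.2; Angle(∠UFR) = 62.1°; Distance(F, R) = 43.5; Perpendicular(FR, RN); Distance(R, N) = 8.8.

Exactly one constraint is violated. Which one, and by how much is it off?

Distance(R, N) = 8.8 — off by 4.40.

U = (0.00, 0.00) ✓; UF at 56.00° ✓; |UF| = 46.20 ✓; ∠UFR = 62.10° ✓; |FR| = 43.50 ✓; ∠(FR, RN) = 90.00° ✓; |RN| = 13.20 ✗.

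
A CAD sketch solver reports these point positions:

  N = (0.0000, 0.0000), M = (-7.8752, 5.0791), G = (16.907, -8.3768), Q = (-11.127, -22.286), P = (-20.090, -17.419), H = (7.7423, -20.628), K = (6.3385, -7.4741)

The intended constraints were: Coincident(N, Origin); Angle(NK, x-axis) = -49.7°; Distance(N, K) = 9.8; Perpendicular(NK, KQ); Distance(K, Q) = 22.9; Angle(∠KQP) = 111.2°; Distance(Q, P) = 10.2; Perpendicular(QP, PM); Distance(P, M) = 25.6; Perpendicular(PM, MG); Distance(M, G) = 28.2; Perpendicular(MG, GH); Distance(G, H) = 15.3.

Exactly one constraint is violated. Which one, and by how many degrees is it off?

Perpendicular(MG, GH) — off by 8.30°.

N = (0.00, 0.00) ✓; NK at -49.70° ✓; |NK| = 9.800 ✓; ∠(NK, KQ) = 90.00° ✓; |KQ| = 22.90 ✓; ∠KQP = 111.2° ✓; |QP| = 10.20 ✓; ∠(QP, PM) = 90.00° ✓; |PM| = 25.60 ✓; ∠(PM, MG) = 90.00° ✓; |MG| = 28.20 ✓; ∠(MG, GH) = 98.30° ✗; |GH| = 15.30 ✓.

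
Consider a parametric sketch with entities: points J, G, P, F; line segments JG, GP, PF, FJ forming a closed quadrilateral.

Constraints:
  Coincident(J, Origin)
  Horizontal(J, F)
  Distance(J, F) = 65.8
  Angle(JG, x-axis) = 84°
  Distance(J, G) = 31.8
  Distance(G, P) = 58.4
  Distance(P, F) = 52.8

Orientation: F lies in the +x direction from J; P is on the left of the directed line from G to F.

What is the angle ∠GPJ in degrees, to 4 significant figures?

21.36°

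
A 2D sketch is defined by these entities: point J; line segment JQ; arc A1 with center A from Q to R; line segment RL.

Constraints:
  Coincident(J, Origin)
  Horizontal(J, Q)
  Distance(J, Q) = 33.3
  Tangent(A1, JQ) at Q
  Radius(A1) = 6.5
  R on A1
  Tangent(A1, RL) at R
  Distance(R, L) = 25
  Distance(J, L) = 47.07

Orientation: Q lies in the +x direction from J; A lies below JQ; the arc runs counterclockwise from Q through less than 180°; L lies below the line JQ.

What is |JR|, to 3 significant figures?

28.3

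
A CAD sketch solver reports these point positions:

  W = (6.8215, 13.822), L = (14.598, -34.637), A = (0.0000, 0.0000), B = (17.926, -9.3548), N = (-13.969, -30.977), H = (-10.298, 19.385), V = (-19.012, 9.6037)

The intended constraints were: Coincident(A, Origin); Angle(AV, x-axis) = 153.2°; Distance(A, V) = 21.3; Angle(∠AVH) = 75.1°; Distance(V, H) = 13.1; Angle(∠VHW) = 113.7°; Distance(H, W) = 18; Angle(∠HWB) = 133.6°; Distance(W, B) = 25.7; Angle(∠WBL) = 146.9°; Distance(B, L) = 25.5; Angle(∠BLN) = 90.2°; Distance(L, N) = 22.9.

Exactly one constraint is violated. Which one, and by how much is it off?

Distance(L, N) = 22.9 — off by 5.90.

A = (0.00, 0.00) ✓; AV at 153.2° ✓; |AV| = 21.30 ✓; ∠AVH = 75.10° ✓; |VH| = 13.10 ✓; ∠VHW = 113.7° ✓; |HW| = 18.00 ✓; ∠HWB = 133.6° ✓; |WB| = 25.70 ✓; ∠WBL = 146.9° ✓; |BL| = 25.50 ✓; ∠BLN = 90.20° ✓; |LN| = 28.80 ✗.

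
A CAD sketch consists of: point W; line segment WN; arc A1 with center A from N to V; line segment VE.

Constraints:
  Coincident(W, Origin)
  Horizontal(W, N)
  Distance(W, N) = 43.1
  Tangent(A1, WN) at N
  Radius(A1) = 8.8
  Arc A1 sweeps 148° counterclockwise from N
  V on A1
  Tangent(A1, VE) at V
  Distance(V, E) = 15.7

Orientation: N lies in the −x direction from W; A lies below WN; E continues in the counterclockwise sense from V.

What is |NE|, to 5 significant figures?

26.060

W is at the origin; WN is horizontal with |WN| = 43.1 and N on the −x side, so N = (-43.100, 0.0000). The tangent condition forces AN to be normal to WN, so A = N + (0, -8.8) = (-43.100, -8.8000). On A1, N sits at bearing 90° from A; a 148° counterclockwise sweep puts V at bearing 238°, so V = A + 8.8·(cos 238°, sin 238°) = (-47.763, -16.263). Tangency of A1 to VE means the radius AV is perpendicular to VE, so VE runs along (−sin 238°, cos 238°); with |VE| = 15.7, E = (-34.449, -24.583). Then |NE| = |E − N| = 26.060.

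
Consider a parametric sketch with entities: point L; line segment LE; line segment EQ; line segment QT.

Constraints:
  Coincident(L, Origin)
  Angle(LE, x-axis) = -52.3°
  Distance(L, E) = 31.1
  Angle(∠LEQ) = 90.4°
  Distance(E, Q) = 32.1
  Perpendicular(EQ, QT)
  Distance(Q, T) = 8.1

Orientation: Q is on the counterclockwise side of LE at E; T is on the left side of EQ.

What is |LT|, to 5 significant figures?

39.666

L is at the origin; LE runs at -52.3° with length 31.1, so E = 31.1·(cos -52.3°, sin -52.3°) = (19.018, -24.607). ∠LEQ = 90.4°, so EQ runs at -52.3° + (180° − 90.4°) = 37.300° from the x-axis; with |EQ| = 32.1, Q = E + 32.1·(cos 37.300°, sin 37.300°) = (44.553, -5.1548). EQ is perpendicular to QT; with |QT| = 8.1 on the left of EQ, T = Q + 8.1·(-0.60599, 0.79547) = (39.645, 1.2885). Then |LT| = |T − L| = 39.666.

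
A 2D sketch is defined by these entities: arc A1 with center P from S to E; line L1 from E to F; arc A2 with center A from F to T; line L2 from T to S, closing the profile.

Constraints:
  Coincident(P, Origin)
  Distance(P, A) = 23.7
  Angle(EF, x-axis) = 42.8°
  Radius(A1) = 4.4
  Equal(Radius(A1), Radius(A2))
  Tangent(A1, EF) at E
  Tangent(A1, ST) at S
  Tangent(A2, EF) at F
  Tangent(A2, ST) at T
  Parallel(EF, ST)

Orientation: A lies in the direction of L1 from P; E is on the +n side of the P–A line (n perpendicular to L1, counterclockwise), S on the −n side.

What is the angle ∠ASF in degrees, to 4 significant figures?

9.853°

The slot axis is L1's direction at 42.8°, so u = (cos 42.8°, sin 42.8°) = (0.7337, 0.6794) and n = (−sin 42.8°, cos 42.8°) = (-0.6794, 0.7337). P is at the origin and A lies 23.7 along u from P, so A = 23.7·u = (17.39, 16.10). Tangency of A1 to both parallel lines with radius 4.4 puts E and S at P ± 4.4·n: E = (-2.990, 3.228), S = (2.990, -3.228). Equal radii place F and T the same way about A: F = A + 4.4·n = (14.40, 19.33), T = A − 4.4·n = (20.38, 12.87). Then cos ∠ASF = SA·SF / (|SA||SF|), giving 9.853°.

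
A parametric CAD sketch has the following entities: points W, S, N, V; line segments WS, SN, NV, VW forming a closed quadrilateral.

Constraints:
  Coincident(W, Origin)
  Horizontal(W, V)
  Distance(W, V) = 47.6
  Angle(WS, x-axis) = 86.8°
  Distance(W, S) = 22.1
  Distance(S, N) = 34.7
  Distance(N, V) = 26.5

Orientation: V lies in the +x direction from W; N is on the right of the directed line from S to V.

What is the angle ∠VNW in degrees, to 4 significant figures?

151.9°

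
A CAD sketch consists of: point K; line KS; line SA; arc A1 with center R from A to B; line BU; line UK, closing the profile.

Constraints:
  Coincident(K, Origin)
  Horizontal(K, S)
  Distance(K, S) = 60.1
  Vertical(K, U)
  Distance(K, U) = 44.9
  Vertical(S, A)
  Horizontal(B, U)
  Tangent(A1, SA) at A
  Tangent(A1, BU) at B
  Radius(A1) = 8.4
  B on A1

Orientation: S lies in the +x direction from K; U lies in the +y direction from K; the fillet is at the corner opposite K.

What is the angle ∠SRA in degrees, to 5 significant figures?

77.040°

K is at the origin; K and S share the same y with |KS| = 60.1 and S on the +x side, so S = (60.100, 0.0000). K and U share the same x with |KU| = 44.9 and U on the +y side, so U = (0.0000, 44.900). The virtual corner opposite K is at (60.100, 44.900). Tangency of A1 to SA means the radius RA is perpendicular to SA and since A1 is tangent to BU there, RB ⟂ BU, with radius 8.4, so the center R sits 8.4 in from both sides at R = (51.700, 36.500). That places the tangent points at A = (60.100, 36.500) on SA and B = (51.700, 44.900) on BU. Then cos ∠SRA = RS·RA / (|RS||RA|), giving 77.040°.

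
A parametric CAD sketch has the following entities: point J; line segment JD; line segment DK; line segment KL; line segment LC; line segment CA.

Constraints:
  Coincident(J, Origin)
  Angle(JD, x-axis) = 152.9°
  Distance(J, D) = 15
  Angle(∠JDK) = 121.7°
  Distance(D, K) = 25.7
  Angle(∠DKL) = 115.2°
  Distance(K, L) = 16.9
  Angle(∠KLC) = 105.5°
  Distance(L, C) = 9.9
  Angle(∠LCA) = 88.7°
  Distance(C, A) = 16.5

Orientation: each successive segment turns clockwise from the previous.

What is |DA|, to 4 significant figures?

17.42

J is at the origin; JD runs at 152.9° with length 15.0, so D = (-13.35, 6.833). ∠JDK = 121.7° gives DK at 94.60° from the x-axis; with |DK| = 25.7, K = (-15.41, 32.45). ∠DKL = 115.2° gives KL at 29.80° from the x-axis; with |KL| = 16.9, L = (-0.7491, 40.85). ∠KLC = 105.5° gives LC at -44.70° from the x-axis; with |LC| = 9.9, C = (6.288, 33.89). ∠LCA = 88.7° gives CA at -136.0° from the x-axis; with |CA| = 16.5, A = (-5.581, 22.42). Then |DA| = |A − D| = 17.42.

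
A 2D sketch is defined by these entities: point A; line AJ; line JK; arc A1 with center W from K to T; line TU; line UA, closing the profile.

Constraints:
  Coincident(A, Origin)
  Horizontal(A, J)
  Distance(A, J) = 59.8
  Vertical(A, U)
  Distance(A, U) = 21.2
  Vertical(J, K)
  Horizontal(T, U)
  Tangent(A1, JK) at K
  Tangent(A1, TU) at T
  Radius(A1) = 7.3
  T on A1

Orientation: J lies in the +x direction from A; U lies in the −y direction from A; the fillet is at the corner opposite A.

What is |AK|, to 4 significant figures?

61.39

A is at the origin; AJ is horizontal with |AJ| = 59.8 and J on the +x side, so J = (59.80, 0.000). AU is vertical with |AU| = 21.2 and U on the −y side, so U = (0.000, -21.20). The virtual corner opposite A is at (59.80, -21.20). Since A1 is tangent to JK there, WK ⟂ JK and the tangent condition forces WT to be normal to TU, with radius 7.3, so the center W sits 7.3 in from both sides at W = (52.50, -13.90). That places the tangent points at K = (59.80, -13.90) on JK and T = (52.50, -21.20) on TU. Then |AK| = |K − A| = 61.39.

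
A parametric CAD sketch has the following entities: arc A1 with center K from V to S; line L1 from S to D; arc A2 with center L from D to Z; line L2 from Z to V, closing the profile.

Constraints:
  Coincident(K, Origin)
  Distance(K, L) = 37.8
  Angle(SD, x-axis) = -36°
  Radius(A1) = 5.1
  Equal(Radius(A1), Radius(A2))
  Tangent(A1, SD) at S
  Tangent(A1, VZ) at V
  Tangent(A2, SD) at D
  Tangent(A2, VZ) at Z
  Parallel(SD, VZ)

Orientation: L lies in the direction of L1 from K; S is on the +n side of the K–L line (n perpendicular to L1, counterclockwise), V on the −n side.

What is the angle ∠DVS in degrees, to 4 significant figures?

74.90°

The slot axis is L1's direction at -36.0°, so u = (cos -36.0°, sin -36.0°) = (0.8090, -0.5878) and n = (−sin -36.0°, cos -36.0°) = (0.5878, 0.8090). K is at the origin and L lies 37.8 along u from K, so L = 37.8·u = (30.58, -22.22). Tangency of A1 to both parallel lines with radius 5.1 puts S and V at K ± 5.1·n: S = (2.998, 4.126), V = (-2.998, -4.126). Equal radii place D and Z the same way about L: D = L + 5.1·n = (33.58, -18.09), Z = L − 5.1·n = (27.58, -26.34). Then cos ∠DVS = VD·VS / (|VD||VS|), giving 74.90°.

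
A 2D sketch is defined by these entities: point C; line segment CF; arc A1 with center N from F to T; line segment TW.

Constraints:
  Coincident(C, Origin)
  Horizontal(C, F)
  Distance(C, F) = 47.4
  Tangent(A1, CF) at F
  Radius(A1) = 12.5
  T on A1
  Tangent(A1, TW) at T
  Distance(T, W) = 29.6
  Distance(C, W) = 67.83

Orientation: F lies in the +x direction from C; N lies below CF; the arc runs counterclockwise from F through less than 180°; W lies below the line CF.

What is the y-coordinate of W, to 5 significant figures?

-44.396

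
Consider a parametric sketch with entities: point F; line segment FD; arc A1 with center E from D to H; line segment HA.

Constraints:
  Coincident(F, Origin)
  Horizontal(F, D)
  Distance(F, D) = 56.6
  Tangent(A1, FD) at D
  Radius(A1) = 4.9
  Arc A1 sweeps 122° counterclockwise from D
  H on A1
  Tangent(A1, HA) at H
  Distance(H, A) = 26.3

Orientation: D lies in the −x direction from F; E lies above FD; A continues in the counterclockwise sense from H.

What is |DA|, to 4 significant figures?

31.36

F is at the origin; F and D share the same y with |FD| = 56.6 and D on the −x side, so D = (-56.60, 0.000). Since A1 is tangent to FD there, ED ⟂ FD, so E = D + (0, 4.9) = (-56.60, 4.900). On A1, D sits at bearing -90° from E; a 122° counterclockwise sweep puts H at bearing 32°, so H = E + 4.9·(cos 32°, sin 32°) = (-52.44, 7.497). Since A1 is tangent to HA there, EH ⟂ HA, so HA runs along (−sin 32°, cos 32°); with |HA| = 26.3, A = (-66.38, 29.80). Then |DA| = |A − D| = 31.36.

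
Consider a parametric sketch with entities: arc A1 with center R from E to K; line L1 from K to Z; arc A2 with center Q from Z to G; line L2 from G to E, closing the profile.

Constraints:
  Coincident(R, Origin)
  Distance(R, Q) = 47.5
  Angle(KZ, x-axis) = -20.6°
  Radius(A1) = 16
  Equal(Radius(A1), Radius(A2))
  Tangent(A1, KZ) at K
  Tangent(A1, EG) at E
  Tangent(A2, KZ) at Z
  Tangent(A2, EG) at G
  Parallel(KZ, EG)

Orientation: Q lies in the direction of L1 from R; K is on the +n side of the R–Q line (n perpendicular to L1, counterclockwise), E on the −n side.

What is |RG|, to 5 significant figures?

50.122

Tangency of A1 to both parallel lines with radius 16.0 puts K and E at R ± 16.0·n: K = (5.6295, 14.977), E = (-5.6295, -14.977). Equal radii place Z and G the same way about Q: Z = Q + 16.0·n = (50.092, -1.7355), G = Q − 16.0·n = (38.833, -31.689). Then |RG| = |G − R| = 50.122.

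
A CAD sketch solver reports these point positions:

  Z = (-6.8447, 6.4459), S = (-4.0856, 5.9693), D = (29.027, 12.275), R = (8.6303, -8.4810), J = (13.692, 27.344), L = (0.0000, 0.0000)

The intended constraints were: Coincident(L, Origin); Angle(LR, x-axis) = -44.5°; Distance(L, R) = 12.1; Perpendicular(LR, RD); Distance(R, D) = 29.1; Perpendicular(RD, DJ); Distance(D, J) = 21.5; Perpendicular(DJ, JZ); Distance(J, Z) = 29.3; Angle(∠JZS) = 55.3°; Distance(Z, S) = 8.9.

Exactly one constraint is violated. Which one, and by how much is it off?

Distance(Z, S) = 8.9 — off by 6.10.

L = (0.00, 0.00) ✓; LR at -44.50° ✓; |LR| = 12.10 ✓; ∠(LR, RD) = 90.00° ✓; |RD| = 29.10 ✓; ∠(RD, DJ) = 90.00° ✓; |DJ| = 21.50 ✓; ∠(DJ, JZ) = 90.00° ✓; |JZ| = 29.30 ✓; ∠JZS = 55.30° ✓; |ZS| = 2.800 ✗.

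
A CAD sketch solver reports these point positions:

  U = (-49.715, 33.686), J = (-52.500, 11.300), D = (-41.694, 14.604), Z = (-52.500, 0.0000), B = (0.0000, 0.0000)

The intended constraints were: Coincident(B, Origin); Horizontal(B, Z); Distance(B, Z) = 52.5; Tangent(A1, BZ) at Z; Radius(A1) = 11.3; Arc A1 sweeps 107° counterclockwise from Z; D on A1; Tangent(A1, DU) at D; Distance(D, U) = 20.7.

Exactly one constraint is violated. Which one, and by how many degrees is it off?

Tangent(A1, DU) at D — off by 5.80°.

B = (0.00, 0.00) ✓; B.y = 0.00, Z.y = 0.00 ✓; |BZ| = 52.50 ✓; ∠(JZ, ZB) = 90.00° ✓; |JZ| = 11.30 ✓; bearing(J→D) − bearing(J→Z) = 107.0° ✓; |JD| = 11.30 ✓; ∠(JD, DU) = 84.20° ✗; |DU| = 20.70 ✓.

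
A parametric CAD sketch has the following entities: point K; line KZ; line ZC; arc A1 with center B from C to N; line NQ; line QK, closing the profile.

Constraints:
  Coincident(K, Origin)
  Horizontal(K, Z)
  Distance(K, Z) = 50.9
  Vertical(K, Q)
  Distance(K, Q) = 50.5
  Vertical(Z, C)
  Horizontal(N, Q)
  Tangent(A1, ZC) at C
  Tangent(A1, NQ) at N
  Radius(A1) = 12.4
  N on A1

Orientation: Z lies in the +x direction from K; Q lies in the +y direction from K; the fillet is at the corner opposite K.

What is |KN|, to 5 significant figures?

63.502

K is at the origin; KZ is horizontal with |KZ| = 50.9 and Z on the +x side, so Z = (50.900, 0.0000). KQ is vertical with |KQ| = 50.5 and Q on the +y side, so Q = (0.0000, 50.500). The virtual corner opposite K is at (50.900, 50.500). Since A1 is tangent to ZC there, BC ⟂ ZC and A1 meets NQ tangentially, so BN is at right angles to NQ, with radius 12.4, so the center B sits 12.4 in from both sides at B = (38.500, 38.100). That places the tangent points at C = (50.900, 38.100) on ZC and N = (38.500, 50.500) on NQ. Then |KN| = |N − K| = 63.502.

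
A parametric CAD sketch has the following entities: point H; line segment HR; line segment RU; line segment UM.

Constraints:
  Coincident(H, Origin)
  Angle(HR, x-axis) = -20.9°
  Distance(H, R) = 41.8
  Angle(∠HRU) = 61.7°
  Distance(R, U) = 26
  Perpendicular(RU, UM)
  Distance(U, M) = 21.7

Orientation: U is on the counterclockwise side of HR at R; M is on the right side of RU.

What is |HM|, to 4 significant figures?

58.83

H is at the origin; HR runs at -20.9° with length 41.8, so R = 41.8·(cos -20.9°, sin -20.9°) = (39.05, -14.91). ∠HRU = 61.7°, so RU runs at -20.9° + (180° − 61.7°) = 97.40° from the x-axis; with |RU| = 26.0, U = R + 26.0·(cos 97.40°, sin 97.40°) = (35.70, 10.87). The perpendicularity gives UM at right angles to RU; with |UM| = 21.7 on the right of RU, M = U + 21.7·(0.9917, 0.1288) = (57.22, 13.67). Then |HM| = |M − H| = 58.83.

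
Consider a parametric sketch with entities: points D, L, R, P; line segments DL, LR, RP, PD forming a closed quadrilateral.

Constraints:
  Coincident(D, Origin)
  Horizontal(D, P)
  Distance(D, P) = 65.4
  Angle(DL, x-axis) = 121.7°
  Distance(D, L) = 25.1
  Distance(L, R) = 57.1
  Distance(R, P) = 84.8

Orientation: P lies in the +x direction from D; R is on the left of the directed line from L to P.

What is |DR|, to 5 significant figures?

71.808

D is at the origin; D and P share the same y with |DP| = 65.4 and P in +x, so P = (65.4, 0). DL runs at 121.7° with |DL| = 25.1, so L = (-13.189, 21.355). R is determined by |LR| = 57.1 and |RP| = 84.8 together: it lies at the intersection of circle(L, 57.1) and circle(P, 84.8). With |LP| = 81.439, the foot of the radical line on LP is 16.587 from L and the perpendicular offset is √(57.1² − 16.587²) = 54.638. Taking the left-of-LP solution: R = (17.145, 69.731).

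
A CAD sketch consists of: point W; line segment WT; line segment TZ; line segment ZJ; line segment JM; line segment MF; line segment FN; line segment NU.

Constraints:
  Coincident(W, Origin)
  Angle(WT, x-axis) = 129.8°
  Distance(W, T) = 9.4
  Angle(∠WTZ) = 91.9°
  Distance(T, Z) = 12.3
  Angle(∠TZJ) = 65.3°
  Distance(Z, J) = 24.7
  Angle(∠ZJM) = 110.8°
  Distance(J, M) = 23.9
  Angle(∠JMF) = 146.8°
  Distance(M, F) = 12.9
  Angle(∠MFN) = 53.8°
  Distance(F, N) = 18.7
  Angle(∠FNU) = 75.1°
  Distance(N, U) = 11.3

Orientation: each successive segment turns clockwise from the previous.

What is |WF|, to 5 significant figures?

32.050

W is at the origin; WT runs at 129.8° with length 9.4, so T = (-6.0170, 7.2219). ∠WTZ = 91.9° gives TZ at 41.700° from the x-axis; with |TZ| = 12.3, Z = (3.1666, 15.404). ∠TZJ = 65.3° gives ZJ at -73.000° from the x-axis; with |ZJ| = 24.7, J = (10.388, -8.2165). ∠ZJM = 110.8° gives JM at -142.20° from the x-axis; with |JM| = 23.9, M = (-8.4965, -22.865). ∠JMF = 146.8° gives MF at -175.40° from the x-axis; with |MF| = 12.9, F = (-21.355, -23.900). Then |WF| = |F − W| = 32.050.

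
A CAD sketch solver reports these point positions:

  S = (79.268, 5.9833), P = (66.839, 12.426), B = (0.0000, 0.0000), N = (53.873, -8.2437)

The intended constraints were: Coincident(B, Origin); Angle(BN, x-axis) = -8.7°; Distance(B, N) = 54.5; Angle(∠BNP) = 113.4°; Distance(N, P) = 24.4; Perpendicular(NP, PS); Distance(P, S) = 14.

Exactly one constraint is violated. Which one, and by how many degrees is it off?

Perpendicular(NP, PS) — off by 4.70°.

B = (0.00, 0.00) ✓; BN at -8.700° ✓; |BN| = 54.50 ✓; ∠BNP = 113.4° ✓; |NP| = 24.40 ✓; ∠(NP, PS) = 85.30° ✗; |PS| = 14.00 ✓.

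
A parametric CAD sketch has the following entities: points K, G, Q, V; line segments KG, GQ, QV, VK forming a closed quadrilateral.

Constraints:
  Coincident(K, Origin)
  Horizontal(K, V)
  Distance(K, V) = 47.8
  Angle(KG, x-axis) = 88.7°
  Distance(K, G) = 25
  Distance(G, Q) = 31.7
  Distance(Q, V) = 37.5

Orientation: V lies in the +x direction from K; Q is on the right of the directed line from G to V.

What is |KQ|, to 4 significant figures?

11.79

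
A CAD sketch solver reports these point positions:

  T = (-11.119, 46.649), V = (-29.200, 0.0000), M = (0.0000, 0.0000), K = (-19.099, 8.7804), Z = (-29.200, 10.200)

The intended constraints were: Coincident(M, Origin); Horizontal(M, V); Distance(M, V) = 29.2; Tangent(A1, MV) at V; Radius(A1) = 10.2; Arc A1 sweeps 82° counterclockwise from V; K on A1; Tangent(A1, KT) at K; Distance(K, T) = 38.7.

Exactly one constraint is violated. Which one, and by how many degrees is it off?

Tangent(A1, KT) at K — off by 3.90°.

M = (0.00, 0.00) ✓; M.y = 0.00, V.y = 0.00 ✓; |MV| = 29.20 ✓; ∠(ZV, VM) = 90.00° ✓; |ZV| = 10.20 ✓; bearing(Z→K) − bearing(Z→V) = 82.00° ✓; |ZK| = 10.20 ✓; ∠(ZK, KT) = 93.90° ✗; |KT| = 38.70 ✓.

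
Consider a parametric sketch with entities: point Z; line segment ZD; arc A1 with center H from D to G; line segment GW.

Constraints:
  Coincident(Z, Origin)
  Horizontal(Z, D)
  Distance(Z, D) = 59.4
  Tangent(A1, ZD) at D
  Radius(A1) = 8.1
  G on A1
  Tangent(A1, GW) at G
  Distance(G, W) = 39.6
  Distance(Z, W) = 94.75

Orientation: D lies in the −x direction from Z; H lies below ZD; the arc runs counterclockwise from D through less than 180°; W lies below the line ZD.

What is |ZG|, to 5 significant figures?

66.430

Checks: |HG| = 8.100 ✓; ∠(HG, GW) = 90.00° ✓; |GW| = 39.60 ✓; |ZW| = 94.75 ✓.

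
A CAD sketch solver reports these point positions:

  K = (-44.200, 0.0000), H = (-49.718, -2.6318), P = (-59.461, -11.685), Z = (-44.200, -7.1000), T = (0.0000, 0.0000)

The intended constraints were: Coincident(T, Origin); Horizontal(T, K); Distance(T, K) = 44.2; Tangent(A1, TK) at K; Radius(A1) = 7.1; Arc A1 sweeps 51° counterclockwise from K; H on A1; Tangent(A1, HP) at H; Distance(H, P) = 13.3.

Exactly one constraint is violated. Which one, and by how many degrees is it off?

Tangent(A1, HP) at H — off by 8.10°.

T = (0.00, 0.00) ✓; T.y = 0.00, K.y = 0.00 ✓; |TK| = 44.20 ✓; ∠(ZK, KT) = 90.00° ✓; |ZK| = 7.100 ✓; bearing(Z→H) − bearing(Z→K) = 51.00° ✓; |ZH| = 7.100 ✓; ∠(ZH, HP) = 98.10° ✗; |HP| = 13.30 ✓.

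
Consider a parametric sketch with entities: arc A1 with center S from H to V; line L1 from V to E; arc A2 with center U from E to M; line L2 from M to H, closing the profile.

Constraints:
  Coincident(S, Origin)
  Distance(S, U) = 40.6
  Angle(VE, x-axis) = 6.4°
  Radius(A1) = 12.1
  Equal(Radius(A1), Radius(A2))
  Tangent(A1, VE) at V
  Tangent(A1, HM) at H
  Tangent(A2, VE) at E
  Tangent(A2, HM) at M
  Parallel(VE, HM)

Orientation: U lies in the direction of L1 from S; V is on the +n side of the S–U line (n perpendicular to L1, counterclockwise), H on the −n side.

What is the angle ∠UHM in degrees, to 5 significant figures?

16.596°

Tangency of A1 to both parallel lines with radius 12.1 puts V and H at S ± 12.1·n: V = (-1.3488, 12.025), H = (1.3488, -12.025). Equal radii place E and M the same way about U: E = U + 12.1·n = (38.998, 16.550), M = U − 12.1·n = (41.696, -7.4990). Then cos ∠UHM = HU·HM / (|HU||HM|), giving 16.596°.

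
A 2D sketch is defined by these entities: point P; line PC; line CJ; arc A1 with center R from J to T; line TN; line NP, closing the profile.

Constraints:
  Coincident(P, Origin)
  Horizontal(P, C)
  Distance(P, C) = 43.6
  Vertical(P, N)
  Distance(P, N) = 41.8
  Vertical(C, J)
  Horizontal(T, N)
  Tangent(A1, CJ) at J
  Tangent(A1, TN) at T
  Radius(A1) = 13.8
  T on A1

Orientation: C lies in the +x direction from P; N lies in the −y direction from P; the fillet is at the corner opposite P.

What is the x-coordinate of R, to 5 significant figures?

29.800

P and N share the same x with |PN| = 41.8 and N on the −y side, so N = (0.0000, -41.800). The virtual corner opposite P is at (43.600, -41.800). The tangent condition forces RJ to be normal to CJ and the tangent condition forces RT to be normal to TN, with radius 13.8, so the center R sits 13.8 in from both sides at R = (29.800, -28.000). So R.x = 29.800.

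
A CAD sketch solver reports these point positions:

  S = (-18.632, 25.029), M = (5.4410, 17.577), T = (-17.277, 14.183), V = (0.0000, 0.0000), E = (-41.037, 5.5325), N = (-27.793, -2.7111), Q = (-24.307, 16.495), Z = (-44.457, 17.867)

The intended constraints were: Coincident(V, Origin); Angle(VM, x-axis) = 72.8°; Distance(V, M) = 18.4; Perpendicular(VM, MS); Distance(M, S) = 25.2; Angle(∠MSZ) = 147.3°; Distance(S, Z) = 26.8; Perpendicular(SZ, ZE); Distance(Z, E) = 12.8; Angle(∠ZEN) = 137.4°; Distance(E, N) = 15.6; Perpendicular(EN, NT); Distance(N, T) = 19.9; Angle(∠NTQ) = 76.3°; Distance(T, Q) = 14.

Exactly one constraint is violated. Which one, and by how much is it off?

Distance(T, Q) = 14 — off by 6.60.

V = (0.00, 0.00) ✓; VM at 72.80° ✓; |VM| = 18.40 ✓; ∠(VM, MS) = 90.00° ✓; |MS| = 25.20 ✓; ∠MSZ = 147.3° ✓; |SZ| = 26.80 ✓; ∠(SZ, ZE) = 90.00° ✓; |ZE| = 12.80 ✓; ∠ZEN = 137.4° ✓; |EN| = 15.60 ✓; ∠(EN, NT) = 90.00° ✓; |NT| = 19.90 ✓; ∠NTQ = 76.30° ✓; |TQ| = 7.400 ✗.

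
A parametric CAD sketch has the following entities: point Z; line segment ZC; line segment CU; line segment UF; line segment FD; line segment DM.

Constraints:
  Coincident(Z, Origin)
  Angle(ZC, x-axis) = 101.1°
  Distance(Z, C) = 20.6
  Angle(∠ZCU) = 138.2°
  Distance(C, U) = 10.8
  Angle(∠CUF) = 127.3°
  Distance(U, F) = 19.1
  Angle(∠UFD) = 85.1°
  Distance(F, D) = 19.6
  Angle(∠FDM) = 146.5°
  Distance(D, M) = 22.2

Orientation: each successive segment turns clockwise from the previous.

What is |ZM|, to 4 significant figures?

11.58

Z is at the origin; ZC runs at 101.1° with length 20.6, so C = (-3.966, 20.21). ∠ZCU = 138.2° gives CU at 59.30° from the x-axis; with |CU| = 10.8, U = (1.548, 29.50). ∠CUF = 127.3° gives UF at 6.600° from the x-axis; with |UF| = 19.1, F = (20.52, 31.70). ∠UFD = 85.1° gives FD at -88.30° from the x-axis; with |FD| = 19.6, D = (21.10, 12.10). ∠FDM = 146.5° gives DM at -121.8° from the x-axis; with |DM| = 22.2, M = (9.404, -6.763). Then |ZM| = |M − Z| = 11.58.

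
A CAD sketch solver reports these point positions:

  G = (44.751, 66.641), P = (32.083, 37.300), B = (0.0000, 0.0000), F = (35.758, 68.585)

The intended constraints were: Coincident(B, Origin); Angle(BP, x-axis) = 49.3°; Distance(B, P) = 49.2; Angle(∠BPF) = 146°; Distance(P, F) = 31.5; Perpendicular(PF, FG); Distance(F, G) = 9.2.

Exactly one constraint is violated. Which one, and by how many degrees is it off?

Perpendicular(PF, FG) — off by 5.50°.

B = (0.00, 0.00) ✓; BP at 49.30° ✓; |BP| = 49.20 ✓; ∠BPF = 146.0° ✓; |PF| = 31.50 ✓; ∠(PF, FG) = 95.50° ✗; |FG| = 9.201 ✓.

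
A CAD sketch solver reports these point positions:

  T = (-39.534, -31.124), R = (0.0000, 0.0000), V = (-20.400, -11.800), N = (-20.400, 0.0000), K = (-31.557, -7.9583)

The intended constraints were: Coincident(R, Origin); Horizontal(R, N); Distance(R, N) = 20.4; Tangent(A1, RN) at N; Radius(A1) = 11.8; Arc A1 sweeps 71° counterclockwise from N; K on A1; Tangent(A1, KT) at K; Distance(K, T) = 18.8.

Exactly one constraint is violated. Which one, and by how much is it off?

Distance(K, T) = 18.8 — off by 5.70.

R = (0.00, 0.00) ✓; R.y = 0.00, N.y = 0.00 ✓; |RN| = 20.40 ✓; ∠(VN, NR) = 90.00° ✓; |VN| = 11.80 ✓; bearing(V→K) − bearing(V→N) = 71.00° ✓; |VK| = 11.80 ✓; ∠(VK, KT) = 90.00° ✓; |KT| = 24.50 ✗.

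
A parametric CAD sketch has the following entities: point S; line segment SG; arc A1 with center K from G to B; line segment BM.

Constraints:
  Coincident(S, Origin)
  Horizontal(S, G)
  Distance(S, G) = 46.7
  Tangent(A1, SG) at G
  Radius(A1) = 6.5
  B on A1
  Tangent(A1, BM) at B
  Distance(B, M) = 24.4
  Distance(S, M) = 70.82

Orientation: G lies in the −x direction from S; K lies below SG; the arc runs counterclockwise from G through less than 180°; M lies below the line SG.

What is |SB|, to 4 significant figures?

51.58

S is at the origin; SG is horizontal with |SG| = 46.7 and G on the −x side, so G = (-46.70, 0.000). A1 meets SG tangentially, so KG is at right angles to SG, so K = G + (0, -6.5) = (-46.70, -6.500). Since KB ⟂ BM (tangency), |KM| = √(6.5² + 24.4²) = 25.25 regardless of where B sits on A1. So M lies on both circle(S, 70.82) and circle(K, 25.25); the below-SG intersection is M = (-67.85, -20.29). B is the foot of the tangent from M: B = (-51.53, -2.153).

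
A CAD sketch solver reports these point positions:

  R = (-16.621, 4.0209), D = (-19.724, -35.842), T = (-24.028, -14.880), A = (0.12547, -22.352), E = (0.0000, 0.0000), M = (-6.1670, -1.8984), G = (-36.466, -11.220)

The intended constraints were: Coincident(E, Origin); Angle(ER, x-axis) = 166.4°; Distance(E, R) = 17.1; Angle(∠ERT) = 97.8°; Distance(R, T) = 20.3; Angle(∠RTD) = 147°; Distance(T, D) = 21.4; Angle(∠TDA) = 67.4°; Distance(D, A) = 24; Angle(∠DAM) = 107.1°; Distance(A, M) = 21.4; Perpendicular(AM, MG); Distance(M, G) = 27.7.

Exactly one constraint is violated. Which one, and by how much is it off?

Distance(M, G) = 27.7 — off by 4.00.

E = (0.00, 0.00) ✓; ER at 166.4° ✓; |ER| = 17.10 ✓; ∠ERT = 97.80° ✓; |RT| = 20.30 ✓; ∠RTD = 147.0° ✓; |TD| = 21.40 ✓; ∠TDA = 67.40° ✓; |DA| = 24.00 ✓; ∠DAM = 107.1° ✓; |AM| = 21.40 ✓; ∠(AM, MG) = 90.00° ✓; |MG| = 31.70 ✗.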